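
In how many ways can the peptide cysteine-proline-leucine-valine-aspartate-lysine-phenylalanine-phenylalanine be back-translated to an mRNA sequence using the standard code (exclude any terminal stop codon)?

Cys: 2 codons.
Pro: 4 codons.
Leu: 6 codons.
Val: 4 codons.
Asp: 2 codons.
Lys: 2 codons.
Phe: 2 codons.
Phe: 2 codons.
2 × 4 × 6 × 4 × 2 × 2 × 2 × 2 = 3072.

3072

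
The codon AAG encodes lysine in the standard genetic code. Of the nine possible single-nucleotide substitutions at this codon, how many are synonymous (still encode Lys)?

1

Position 1: none → 0 synonymous.
Position 2: none → 0 synonymous.
Position 3: AAA → 1 synonymous.
Total: 0 + 0 + 1 = 1.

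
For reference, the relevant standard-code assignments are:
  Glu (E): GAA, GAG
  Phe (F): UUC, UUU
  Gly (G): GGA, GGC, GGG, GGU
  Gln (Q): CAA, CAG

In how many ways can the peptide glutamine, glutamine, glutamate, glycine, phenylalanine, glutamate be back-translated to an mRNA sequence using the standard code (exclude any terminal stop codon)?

Gln: 2 codons.
Gln: 2 codons.
Glu: 2 codons.
Gly: 4 codons.
Phe: 2 codons.
Glu: 2 codons.
2 × 2 × 2 × 4 × 2 × 2 = 128.

128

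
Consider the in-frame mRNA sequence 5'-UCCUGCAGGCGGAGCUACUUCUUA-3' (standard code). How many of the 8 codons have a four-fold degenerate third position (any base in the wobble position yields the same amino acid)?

2

Codon 1 UCC (Ser): third position 4-fold.
Codon 2 UGC (Cys): third position 2-fold.
Codon 3 AGG (Arg): third position 2-fold.
Codon 4 CGG (Arg): third position 4-fold.
Codon 5 AGC (Ser): third position 2-fold.
Codon 6 UAC (Tyr): third position 2-fold.
Codon 7 UUC (Phe): third position 2-fold.
Codon 8 UUA (Leu): third position 2-fold.
Four-fold degenerate third positions: 2.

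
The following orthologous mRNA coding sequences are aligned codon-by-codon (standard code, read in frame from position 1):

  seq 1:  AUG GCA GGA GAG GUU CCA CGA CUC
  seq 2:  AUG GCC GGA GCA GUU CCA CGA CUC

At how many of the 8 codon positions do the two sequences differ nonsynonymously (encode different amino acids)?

1

Codon 1: AUG Met / AUG Met — identical.
Codon 2: GCA Ala / GCC Ala — synonymous.
Codon 3: GGA Gly / GGA Gly — identical.
Codon 4: GAG Glu / GCA Ala — nonsynonymous.
Codon 5: GUU Val / GUU Val — identical.
Codon 6: CCA Pro / CCA Pro — identical.
Codon 7: CGA Arg / CGA Arg — identical.
Codon 8: CUC Leu / CUC Leu — identical.
Nonsynonymous differences: 1.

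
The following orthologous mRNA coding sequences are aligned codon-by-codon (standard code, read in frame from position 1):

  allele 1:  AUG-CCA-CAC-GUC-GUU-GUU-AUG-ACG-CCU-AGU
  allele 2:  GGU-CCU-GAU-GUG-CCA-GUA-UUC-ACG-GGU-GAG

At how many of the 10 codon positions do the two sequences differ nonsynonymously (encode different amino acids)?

Codon 1: AUG Met / GGU Gly — nonsynonymous.
Codon 2: CCA Pro / CCU Pro — synonymous.
Codon 3: CAC His / GAU Asp — nonsynonymous.
Codon 4: GUC Val / GUG Val — synonymous.
Codon 5: GUU Val / CCA Pro — nonsynonymous.
Codon 6: GUU Val / GUA Val — synonymous.
Codon 7: AUG Met / UUC Phe — nonsynonymous.
Codon 8: ACG Thr / ACG Thr — identical.
Codon 9: CCU Pro / GGU Gly — nonsynonymous.
Codon 10: AGU Ser / GAG Glu — nonsynonymous.
Nonsynonymous differences: 6.

6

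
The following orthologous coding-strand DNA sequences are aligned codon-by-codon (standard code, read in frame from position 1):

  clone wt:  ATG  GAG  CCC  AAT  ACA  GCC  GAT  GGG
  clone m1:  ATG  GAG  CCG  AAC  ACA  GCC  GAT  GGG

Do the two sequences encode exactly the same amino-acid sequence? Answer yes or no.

yes

Codon 1: ATG Met / ATG Met — identical.
Codon 2: GAG Glu / GAG Glu — identical.
Codon 3: CCC Pro / CCG Pro — synonymous.
Codon 4: AAT Asn / AAC Asn — synonymous.
Codon 5: ACA Thr / ACA Thr — identical.
Codon 6: GCC Ala / GCC Ala — identical.
Codon 7: GAT Asp / GAT Asp — identical.
Codon 8: GGG Gly / GGG Gly — identical.
Nonsynonymous differences: 0 → same protein.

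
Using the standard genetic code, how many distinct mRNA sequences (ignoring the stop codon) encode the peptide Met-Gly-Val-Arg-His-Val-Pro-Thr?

12288

Met: 1 codon.
Gly: 4 codons.
Val: 4 codons.
Arg: 6 codons.
His: 2 codons.
Val: 4 codons.
Pro: 4 codons.
Thr: 4 codons.
1 × 4 × 4 × 6 × 2 × 4 × 4 × 4 = 12288.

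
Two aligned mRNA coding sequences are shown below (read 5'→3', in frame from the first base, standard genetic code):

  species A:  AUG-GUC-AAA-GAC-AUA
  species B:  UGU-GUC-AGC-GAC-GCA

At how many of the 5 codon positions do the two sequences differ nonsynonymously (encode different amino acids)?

3

Codon 1: AUG Met / UGU Cys — nonsynonymous.
Codon 2: GUC Val / GUC Val — identical.
Codon 3: AAA Lys / AGC Ser — nonsynonymous.
Codon 4: GAC Asp / GAC Asp — identical.
Codon 5: AUA Ile / GCA Ala — nonsynonymous.
Nonsynonymous differences: 3.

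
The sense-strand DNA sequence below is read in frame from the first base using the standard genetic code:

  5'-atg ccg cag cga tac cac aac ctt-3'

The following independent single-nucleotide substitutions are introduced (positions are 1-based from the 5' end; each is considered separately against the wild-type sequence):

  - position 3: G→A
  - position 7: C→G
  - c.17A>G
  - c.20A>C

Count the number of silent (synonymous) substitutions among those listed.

Codon 1: ATG (Met) → ATA (Ile) — missense.
Codon 3: CAG (Gln) → GAG (Glu) — missense.
Codon 6: CAC (His) → CGC (Arg) — missense.
Codon 7: AAC (Asn) → ACC (Thr) — missense.
Synonymous: 0 of 4.

0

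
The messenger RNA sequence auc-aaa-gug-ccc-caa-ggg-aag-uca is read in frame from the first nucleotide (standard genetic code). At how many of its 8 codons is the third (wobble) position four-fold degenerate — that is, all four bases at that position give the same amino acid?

4

Codon 1 AUC (Ile): third position 3-fold.
Codon 2 AAA (Lys): third position 2-fold.
Codon 3 GUG (Val): third position 4-fold.
Codon 4 CCC (Pro): third position 4-fold.
Codon 5 CAA (Gln): third position 2-fold.
Codon 6 GGG (Gly): third position 4-fold.
Codon 7 AAG (Lys): third position 2-fold.
Codon 8 UCA (Ser): third position 4-fold.
Four-fold degenerate third positions: 4.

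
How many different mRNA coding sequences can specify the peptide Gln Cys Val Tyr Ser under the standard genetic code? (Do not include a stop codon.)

192

Gln: 2 codons.
Cys: 2 codons.
Val: 4 codons.
Tyr: 2 codons.
Ser: 6 codons.
2 × 2 × 4 × 2 × 6 = 192.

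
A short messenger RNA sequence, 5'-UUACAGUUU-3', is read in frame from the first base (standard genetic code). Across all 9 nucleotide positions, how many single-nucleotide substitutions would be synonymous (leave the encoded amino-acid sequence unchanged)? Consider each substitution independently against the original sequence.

4

Codon 1 (UUA, Leu): 2 synonymous substitutions.
Codon 2 (CAG, Gln): 1 synonymous substitution.
Codon 3 (UUU, Phe): 1 synonymous substitution.
Total: 2 + 1 + 1 = 4.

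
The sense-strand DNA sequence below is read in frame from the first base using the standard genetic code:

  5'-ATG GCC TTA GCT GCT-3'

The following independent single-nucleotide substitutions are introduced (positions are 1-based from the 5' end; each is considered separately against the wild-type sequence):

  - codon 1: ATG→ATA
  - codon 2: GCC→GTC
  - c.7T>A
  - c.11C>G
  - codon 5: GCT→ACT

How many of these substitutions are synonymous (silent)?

0

Codon 1: ATG (Met) → ATA (Ile) — missense.
Codon 2: GCC (Ala) → GTC (Val) — missense.
Codon 3: TTA (Leu) → ATA (Ile) — missense.
Codon 4: GCT (Ala) → GGT (Gly) — missense.
Codon 5: GCT (Ala) → ACT (Thr) — missense.
Synonymous: 0 of 5.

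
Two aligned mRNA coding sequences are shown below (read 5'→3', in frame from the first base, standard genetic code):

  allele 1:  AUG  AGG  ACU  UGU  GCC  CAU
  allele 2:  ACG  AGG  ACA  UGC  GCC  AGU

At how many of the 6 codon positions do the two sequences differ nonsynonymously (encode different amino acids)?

Codon 1: AUG Met / ACG Thr — nonsynonymous.
Codon 2: AGG Arg / AGG Arg — identical.
Codon 3: ACU Thr / ACA Thr — synonymous.
Codon 4: UGU Cys / UGC Cys — synonymous.
Codon 5: GCC Ala / GCC Ala — identical.
Codon 6: CAU His / AGU Ser — nonsynonymous.
Nonsynonymous differences: 2.

2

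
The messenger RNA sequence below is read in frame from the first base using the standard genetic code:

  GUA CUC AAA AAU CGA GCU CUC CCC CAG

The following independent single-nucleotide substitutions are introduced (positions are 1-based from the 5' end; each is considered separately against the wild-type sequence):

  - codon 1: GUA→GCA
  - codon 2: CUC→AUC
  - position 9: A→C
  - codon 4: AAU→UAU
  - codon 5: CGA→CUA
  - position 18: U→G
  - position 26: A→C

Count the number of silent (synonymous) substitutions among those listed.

1

Codon 1: GUA (Val) → GCA (Ala) — missense.
Codon 2: CUC (Leu) → AUC (Ile) — missense.
Codon 3: AAA (Lys) → AAC (Asn) — missense.
Codon 4: AAU (Asn) → UAU (Tyr) — missense.
Codon 5: CGA (Arg) → CUA (Leu) — missense.
Codon 6: GCU (Ala) → GCG (Ala) — synonymous.
Codon 9: CAG (Gln) → CCG (Pro) — missense.
Synonymous: 1 of 7.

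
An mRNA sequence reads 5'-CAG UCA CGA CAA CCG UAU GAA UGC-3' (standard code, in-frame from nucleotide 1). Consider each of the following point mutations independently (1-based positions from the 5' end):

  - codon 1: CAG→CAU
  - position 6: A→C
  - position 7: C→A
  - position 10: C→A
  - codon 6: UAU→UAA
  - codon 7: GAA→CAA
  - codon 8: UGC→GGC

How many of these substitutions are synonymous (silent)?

Codon 1: CAG (Gln) → CAU (His) — missense.
Codon 2: UCA (Ser) → UCC (Ser) — synonymous.
Codon 3: CGA (Arg) → AGA (Arg) — synonymous.
Codon 4: CAA (Gln) → AAA (Lys) — missense.
Codon 6: UAU (Tyr) → UAA (Stop) — nonsense.
Codon 7: GAA (Glu) → CAA (Gln) — missense.
Codon 8: UGC (Cys) → GGC (Gly) — missense.
Synonymous: 2 of 7.

2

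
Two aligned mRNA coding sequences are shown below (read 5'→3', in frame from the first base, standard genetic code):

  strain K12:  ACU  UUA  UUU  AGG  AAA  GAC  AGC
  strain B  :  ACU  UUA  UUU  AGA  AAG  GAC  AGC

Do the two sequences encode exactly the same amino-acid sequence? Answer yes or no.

Codon 1: ACU Thr / ACU Thr — identical.
Codon 2: UUA Leu / UUA Leu — identical.
Codon 3: UUU Phe / UUU Phe — identical.
Codon 4: AGG Arg / AGA Arg — synonymous.
Codon 5: AAA Lys / AAG Lys — synonymous.
Codon 6: GAC Asp / GAC Asp — identical.
Codon 7: AGC Ser / AGC Ser — identical.
Nonsynonymous differences: 0 → same protein.

yes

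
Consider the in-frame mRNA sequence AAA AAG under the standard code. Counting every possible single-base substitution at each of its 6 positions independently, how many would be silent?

2

Codon 1 (AAA, Lys): 1 synonymous substitution.
Codon 2 (AAG, Lys): 1 synonymous substitution.
Total: 1 + 1 = 2.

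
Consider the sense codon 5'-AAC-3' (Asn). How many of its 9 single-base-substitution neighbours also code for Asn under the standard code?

Position 1: none → 0 synonymous.
Position 2: none → 0 synonymous.
Position 3: AAU → 1 synonymous.
Total: 0 + 0 + 1 = 1.

1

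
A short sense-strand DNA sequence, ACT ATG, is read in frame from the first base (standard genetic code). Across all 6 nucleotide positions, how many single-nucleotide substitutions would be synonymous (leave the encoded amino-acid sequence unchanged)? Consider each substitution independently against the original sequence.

3

Codon 1 (ACT, Thr): 3 synonymous substitutions.
Codon 2 (ATG, Met): 0 synonymous substitutions.
Total: 3 + 0 = 3.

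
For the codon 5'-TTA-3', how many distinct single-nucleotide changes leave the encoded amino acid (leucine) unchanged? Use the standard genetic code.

Position 1: CTA → 1 synonymous.
Position 2: none → 0 synonymous.
Position 3: TTG → 1 synonymous.
Total: 1 + 0 + 1 = 2.

2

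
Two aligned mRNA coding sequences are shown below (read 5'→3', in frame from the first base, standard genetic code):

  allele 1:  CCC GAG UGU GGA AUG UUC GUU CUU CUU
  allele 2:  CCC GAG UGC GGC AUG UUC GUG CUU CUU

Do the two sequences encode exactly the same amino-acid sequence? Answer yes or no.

yes

Codon 1: CCC Pro / CCC Pro — identical.
Codon 2: GAG Glu / GAG Glu — identical.
Codon 3: UGU Cys / UGC Cys — synonymous.
Codon 4: GGA Gly / GGC Gly — synonymous.
Codon 5: AUG Met / AUG Met — identical.
Codon 6: UUC Phe / UUC Phe — identical.
Codon 7: GUU Val / GUG Val — synonymous.
Codon 8: CUU Leu / CUU Leu — identical.
Codon 9: CUU Leu / CUU Leu — identical.
Nonsynonymous differences: 0 → same protein.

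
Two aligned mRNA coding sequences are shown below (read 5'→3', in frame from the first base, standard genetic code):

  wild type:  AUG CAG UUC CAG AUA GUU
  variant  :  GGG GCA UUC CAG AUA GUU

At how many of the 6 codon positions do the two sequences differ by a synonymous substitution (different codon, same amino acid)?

Codon 1: AUG Met / GGG Gly — nonsynonymous.
Codon 2: CAG Gln / GCA Ala — nonsynonymous.
Codon 3: UUC Phe / UUC Phe — identical.
Codon 4: CAG Gln / CAG Gln — identical.
Codon 5: AUA Ile / AUA Ile — identical.
Codon 6: GUU Val / GUU Val — identical.
Synonymous differences: 0.

0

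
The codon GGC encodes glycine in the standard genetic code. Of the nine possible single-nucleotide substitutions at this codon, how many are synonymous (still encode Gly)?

3

Position 1: none → 0 synonymous.
Position 2: none → 0 synonymous.
Position 3: GGU, GGA, GGG → 3 synonymous.
Total: 0 + 0 + 3 = 3.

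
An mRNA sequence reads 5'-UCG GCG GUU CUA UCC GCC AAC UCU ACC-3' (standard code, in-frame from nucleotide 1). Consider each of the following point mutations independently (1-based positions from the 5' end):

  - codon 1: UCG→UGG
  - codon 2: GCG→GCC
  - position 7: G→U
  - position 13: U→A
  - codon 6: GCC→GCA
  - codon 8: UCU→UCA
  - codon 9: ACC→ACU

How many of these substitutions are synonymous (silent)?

Codon 1: UCG (Ser) → UGG (Trp) — missense.
Codon 2: GCG (Ala) → GCC (Ala) — synonymous.
Codon 3: GUU (Val) → UUU (Phe) — missense.
Codon 5: UCC (Ser) → ACC (Thr) — missense.
Codon 6: GCC (Ala) → GCA (Ala) — synonymous.
Codon 8: UCU (Ser) → UCA (Ser) — synonymous.
Codon 9: ACC (Thr) → ACU (Thr) — synonymous.
Synonymous: 4 of 7.

4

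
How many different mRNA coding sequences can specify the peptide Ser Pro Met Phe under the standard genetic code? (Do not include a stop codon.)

Ser: 6 codons.
Pro: 4 codons.
Met: 1 codon.
Phe: 2 codons.
6 × 4 × 1 × 2 = 48.

48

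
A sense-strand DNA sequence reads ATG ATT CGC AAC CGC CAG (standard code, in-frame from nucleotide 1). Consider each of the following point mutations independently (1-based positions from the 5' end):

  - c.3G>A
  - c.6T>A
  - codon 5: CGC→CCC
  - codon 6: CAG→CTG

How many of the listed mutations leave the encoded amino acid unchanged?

1

Codon 1: ATG (Met) → ATA (Ile) — missense.
Codon 2: ATT (Ile) → ATA (Ile) — synonymous.
Codon 5: CGC (Arg) → CCC (Pro) — missense.
Codon 6: CAG (Gln) → CTG (Leu) — missense.
Synonymous: 1 of 4.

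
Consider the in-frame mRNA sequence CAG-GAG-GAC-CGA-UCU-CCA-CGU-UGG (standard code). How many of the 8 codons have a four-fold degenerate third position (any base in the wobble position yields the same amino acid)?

Codon 1 CAG (Gln): third position 2-fold.
Codon 2 GAG (Glu): third position 2-fold.
Codon 3 GAC (Asp): third position 2-fold.
Codon 4 CGA (Arg): third position 4-fold.
Codon 5 UCU (Ser): third position 4-fold.
Codon 6 CCA (Pro): third position 4-fold.
Codon 7 CGU (Arg): third position 4-fold.
Codon 8 UGG (Trp): third position 1-fold.
Four-fold degenerate third positions: 4.

4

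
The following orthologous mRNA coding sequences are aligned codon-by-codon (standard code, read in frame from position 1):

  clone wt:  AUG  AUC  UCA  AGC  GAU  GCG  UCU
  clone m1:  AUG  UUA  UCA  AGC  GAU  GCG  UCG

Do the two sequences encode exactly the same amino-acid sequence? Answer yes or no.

no

Codon 1: AUG Met / AUG Met — identical.
Codon 2: AUC Ile / UUA Leu — nonsynonymous.
Codon 3: UCA Ser / UCA Ser — identical.
Codon 4: AGC Ser / AGC Ser — identical.
Codon 5: GAU Asp / GAU Asp — identical.
Codon 6: GCG Ala / GCG Ala — identical.
Codon 7: UCU Ser / UCG Ser — synonymous.
Nonsynonymous differences: 1 → different protein.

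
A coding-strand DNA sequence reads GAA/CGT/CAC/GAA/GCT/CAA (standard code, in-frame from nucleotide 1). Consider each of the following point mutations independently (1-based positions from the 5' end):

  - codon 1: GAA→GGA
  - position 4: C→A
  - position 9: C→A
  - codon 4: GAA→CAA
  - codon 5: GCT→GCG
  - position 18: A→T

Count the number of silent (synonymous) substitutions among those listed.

Codon 1: GAA (Glu) → GGA (Gly) — missense.
Codon 2: CGT (Arg) → AGT (Ser) — missense.
Codon 3: CAC (His) → CAA (Gln) — missense.
Codon 4: GAA (Glu) → CAA (Gln) — missense.
Codon 5: GCT (Ala) → GCG (Ala) — synonymous.
Codon 6: CAA (Gln) → CAT (His) — missense.
Synonymous: 1 of 6.

1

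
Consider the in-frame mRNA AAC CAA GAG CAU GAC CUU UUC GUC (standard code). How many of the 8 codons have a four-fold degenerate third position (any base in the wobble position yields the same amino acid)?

2

Codon 1 AAC (Asn): third position 2-fold.
Codon 2 CAA (Gln): third position 2-fold.
Codon 3 GAG (Glu): third position 2-fold.
Codon 4 CAU (His): third position 2-fold.
Codon 5 GAC (Asp): third position 2-fold.
Codon 6 CUU (Leu): third position 4-fold.
Codon 7 UUC (Phe): third position 2-fold.
Codon 8 GUC (Val): third position 4-fold.
Four-fold degenerate third positions: 2.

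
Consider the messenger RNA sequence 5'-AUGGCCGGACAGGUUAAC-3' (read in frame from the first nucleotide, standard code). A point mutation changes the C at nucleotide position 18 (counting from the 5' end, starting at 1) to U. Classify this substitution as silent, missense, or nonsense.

Position 18 falls in codon 6: AAC → Asn.
After the substitution the codon is AAU → Asn.
Both encode Asn, so the change is synonymous.

silent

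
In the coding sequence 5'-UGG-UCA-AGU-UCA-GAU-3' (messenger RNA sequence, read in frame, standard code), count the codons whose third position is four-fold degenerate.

Codon 1 UGG (Trp): third position 1-fold.
Codon 2 UCA (Ser): third position 4-fold.
Codon 3 AGU (Ser): third position 2-fold.
Codon 4 UCA (Ser): third position 4-fold.
Codon 5 GAU (Asp): third position 2-fold.
Four-fold degenerate third positions: 2.

2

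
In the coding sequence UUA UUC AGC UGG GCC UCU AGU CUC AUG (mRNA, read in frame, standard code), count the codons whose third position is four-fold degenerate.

Codon 1 UUA (Leu): third position 2-fold.
Codon 2 UUC (Phe): third position 2-fold.
Codon 3 AGC (Ser): third position 2-fold.
Codon 4 UGG (Trp): third position 1-fold.
Codon 5 GCC (Ala): third position 4-fold.
Codon 6 UCU (Ser): third position 4-fold.
Codon 7 AGU (Ser): third position 2-fold.
Codon 8 CUC (Leu): third position 4-fold.
Codon 9 AUG (Met): third position 1-fold.
Four-fold degenerate third positions: 3.

3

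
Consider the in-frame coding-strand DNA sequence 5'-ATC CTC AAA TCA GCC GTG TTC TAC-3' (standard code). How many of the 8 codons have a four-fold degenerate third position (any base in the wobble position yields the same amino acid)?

Codon 1 ATC (Ile): third position 3-fold.
Codon 2 CTC (Leu): third position 4-fold.
Codon 3 AAA (Lys): third position 2-fold.
Codon 4 TCA (Ser): third position 4-fold.
Codon 5 GCC (Ala): third position 4-fold.
Codon 6 GTG (Val): third position 4-fold.
Codon 7 TTC (Phe): third position 2-fold.
Codon 8 TAC (Tyr): third position 2-fold.
Four-fold degenerate third positions: 4.

4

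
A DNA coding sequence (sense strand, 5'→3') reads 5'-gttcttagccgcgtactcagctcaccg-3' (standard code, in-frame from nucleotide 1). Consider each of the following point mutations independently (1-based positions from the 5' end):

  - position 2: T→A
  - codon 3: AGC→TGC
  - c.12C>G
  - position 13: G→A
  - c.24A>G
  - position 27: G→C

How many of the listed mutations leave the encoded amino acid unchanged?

Codon 1: GTT (Val) → GAT (Asp) — missense.
Codon 3: AGC (Ser) → TGC (Cys) — missense.
Codon 4: CGC (Arg) → CGG (Arg) — synonymous.
Codon 5: GTA (Val) → ATA (Ile) — missense.
Codon 8: TCA (Ser) → TCG (Ser) — synonymous.
Codon 9: CCG (Pro) → CCC (Pro) — synonymous.
Synonymous: 3 of 6.

3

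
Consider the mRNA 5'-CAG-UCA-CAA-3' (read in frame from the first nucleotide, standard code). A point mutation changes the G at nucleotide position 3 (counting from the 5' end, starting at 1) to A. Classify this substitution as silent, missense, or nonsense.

silent

Position 3 falls in codon 1: CAG → Gln.
After the substitution the codon is CAA → Gln.
Both encode Gln, so the change is synonymous.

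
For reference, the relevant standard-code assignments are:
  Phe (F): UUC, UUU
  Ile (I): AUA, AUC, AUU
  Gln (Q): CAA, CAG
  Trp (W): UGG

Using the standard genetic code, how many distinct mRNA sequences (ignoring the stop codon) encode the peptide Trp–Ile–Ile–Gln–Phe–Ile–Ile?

324

Trp: 1 codon.
Ile: 3 codons.
Ile: 3 codons.
Gln: 2 codons.
Phe: 2 codons.
Ile: 3 codons.
Ile: 3 codons.
1 × 3 × 3 × 2 × 2 × 3 × 3 = 324.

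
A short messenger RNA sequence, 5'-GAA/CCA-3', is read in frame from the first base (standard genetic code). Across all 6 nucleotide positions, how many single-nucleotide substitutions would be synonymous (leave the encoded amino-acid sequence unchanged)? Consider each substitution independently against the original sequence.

Codon 1 (GAA, Glu): 1 synonymous substitution.
Codon 2 (CCA, Pro): 3 synonymous substitutions.
Total: 1 + 3 = 4.

4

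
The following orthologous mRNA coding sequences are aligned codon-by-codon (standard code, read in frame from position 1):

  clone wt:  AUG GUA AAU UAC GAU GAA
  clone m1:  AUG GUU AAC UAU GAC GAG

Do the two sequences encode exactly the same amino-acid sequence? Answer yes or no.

yes

Codon 1: AUG Met / AUG Met — identical.
Codon 2: GUA Val / GUU Val — synonymous.
Codon 3: AAU Asn / AAC Asn — synonymous.
Codon 4: UAC Tyr / UAU Tyr — synonymous.
Codon 5: GAU Asp / GAC Asp — synonymous.
Codon 6: GAA Glu / GAG Glu — synonymous.
Nonsynonymous differences: 0 → same protein.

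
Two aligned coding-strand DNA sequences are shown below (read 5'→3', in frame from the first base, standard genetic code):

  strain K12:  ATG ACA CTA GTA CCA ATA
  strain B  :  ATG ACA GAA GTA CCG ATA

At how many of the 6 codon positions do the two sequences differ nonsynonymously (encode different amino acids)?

1

Codon 1: ATG Met / ATG Met — identical.
Codon 2: ACA Thr / ACA Thr — identical.
Codon 3: CTA Leu / GAA Glu — nonsynonymous.
Codon 4: GTA Val / GTA Val — identical.
Codon 5: CCA Pro / CCG Pro — synonymous.
Codon 6: ATA Ile / ATA Ile — identical.
Nonsynonymous differences: 1.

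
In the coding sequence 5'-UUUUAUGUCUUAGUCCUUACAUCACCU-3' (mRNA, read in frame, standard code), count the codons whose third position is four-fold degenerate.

Codon 1 UUU (Phe): third position 2-fold.
Codon 2 UAU (Tyr): third position 2-fold.
Codon 3 GUC (Val): third position 4-fold.
Codon 4 UUA (Leu): third position 2-fold.
Codon 5 GUC (Val): third position 4-fold.
Codon 6 CUU (Leu): third position 4-fold.
Codon 7 ACA (Thr): third position 4-fold.
Codon 8 UCA (Ser): third position 4-fold.
Codon 9 CCU (Pro): third position 4-fold.
Four-fold degenerate third positions: 6.

6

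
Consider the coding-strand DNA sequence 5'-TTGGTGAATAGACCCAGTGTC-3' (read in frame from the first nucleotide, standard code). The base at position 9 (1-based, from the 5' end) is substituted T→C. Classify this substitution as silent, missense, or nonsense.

silent

Position 9 falls in codon 3: AAT → Asn.
After the substitution the codon is AAC → Asn.
Both encode Asn, so the change is synonymous.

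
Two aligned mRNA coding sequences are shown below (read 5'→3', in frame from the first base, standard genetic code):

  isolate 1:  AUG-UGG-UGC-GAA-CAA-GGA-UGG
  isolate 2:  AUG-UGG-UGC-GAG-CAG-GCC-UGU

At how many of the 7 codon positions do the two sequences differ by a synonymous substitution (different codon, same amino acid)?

2

Codon 1: AUG Met / AUG Met — identical.
Codon 2: UGG Trp / UGG Trp — identical.
Codon 3: UGC Cys / UGC Cys — identical.
Codon 4: GAA Glu / GAG Glu — synonymous.
Codon 5: CAA Gln / CAG Gln — synonymous.
Codon 6: GGA Gly / GCC Ala — nonsynonymous.
Codon 7: UGG Trp / UGU Cys — nonsynonymous.
Synonymous differences: 2.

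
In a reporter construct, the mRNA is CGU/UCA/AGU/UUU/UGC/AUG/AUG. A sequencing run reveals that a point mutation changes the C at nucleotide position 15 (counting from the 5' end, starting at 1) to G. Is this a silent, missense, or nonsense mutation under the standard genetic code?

missense

Position 15 falls in codon 5: UGC → Cys.
After the substitution the codon is UGG → Trp.
Cys ≠ Trp, so this is a missense mutation.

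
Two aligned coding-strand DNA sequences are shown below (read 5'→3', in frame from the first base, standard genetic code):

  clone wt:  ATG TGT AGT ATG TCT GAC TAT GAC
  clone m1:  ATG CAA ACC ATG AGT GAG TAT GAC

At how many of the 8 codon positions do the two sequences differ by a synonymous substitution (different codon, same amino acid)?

1

Codon 1: ATG Met / ATG Met — identical.
Codon 2: TGT Cys / CAA Gln — nonsynonymous.
Codon 3: AGT Ser / ACC Thr — nonsynonymous.
Codon 4: ATG Met / ATG Met — identical.
Codon 5: TCT Ser / AGT Ser — synonymous.
Codon 6: GAC Asp / GAG Glu — nonsynonymous.
Codon 7: TAT Tyr / TAT Tyr — identical.
Codon 8: GAC Asp / GAC Asp — identical.
Synonymous differences: 1.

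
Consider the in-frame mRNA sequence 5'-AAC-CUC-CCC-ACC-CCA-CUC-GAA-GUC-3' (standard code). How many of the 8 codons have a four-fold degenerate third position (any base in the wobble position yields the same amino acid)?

Codon 1 AAC (Asn): third position 2-fold.
Codon 2 CUC (Leu): third position 4-fold.
Codon 3 CCC (Pro): third position 4-fold.
Codon 4 ACC (Thr): third position 4-fold.
Codon 5 CCA (Pro): third position 4-fold.
Codon 6 CUC (Leu): third position 4-fold.
Codon 7 GAA (Glu): third position 2-fold.
Codon 8 GUC (Val): third position 4-fold.
Four-fold degenerate third positions: 6.

6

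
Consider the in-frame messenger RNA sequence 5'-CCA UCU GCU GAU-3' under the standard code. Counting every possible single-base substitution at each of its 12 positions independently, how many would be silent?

Codon 1 (CCA, Pro): 3 synonymous substitutions.
Codon 2 (UCU, Ser): 3 synonymous substitutions.
Codon 3 (GCU, Ala): 3 synonymous substitutions.
Codon 4 (GAU, Asp): 1 synonymous substitution.
Total: 3 + 3 + 3 + 1 = 10.

10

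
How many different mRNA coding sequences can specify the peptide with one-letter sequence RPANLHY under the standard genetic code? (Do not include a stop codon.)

Arg: 6 codons.
Pro: 4 codons.
Ala: 4 codons.
Asn: 2 codons.
Leu: 6 codons.
His: 2 codons.
Tyr: 2 codons.
6 × 4 × 4 × 2 × 6 × 2 × 2 = 4608.

4608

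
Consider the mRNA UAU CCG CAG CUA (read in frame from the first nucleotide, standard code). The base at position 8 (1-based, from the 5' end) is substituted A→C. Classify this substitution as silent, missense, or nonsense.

Position 8 falls in codon 3: CAG → Gln.
After the substitution the codon is CCG → Pro.
Gln ≠ Pro, so this is a missense mutation.

missense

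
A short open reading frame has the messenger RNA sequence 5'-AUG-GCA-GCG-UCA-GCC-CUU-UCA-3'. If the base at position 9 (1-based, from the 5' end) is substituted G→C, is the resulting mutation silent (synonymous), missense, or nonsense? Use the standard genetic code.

Position 9 falls in codon 3: GCG → Ala.
After the substitution the codon is GCC → Ala.
Both encode Ala, so the change is synonymous.

silent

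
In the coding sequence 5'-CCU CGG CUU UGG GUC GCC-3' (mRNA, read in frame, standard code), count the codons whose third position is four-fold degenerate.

Codon 1 CCU (Pro): third position 4-fold.
Codon 2 CGG (Arg): third position 4-fold.
Codon 3 CUU (Leu): third position 4-fold.
Codon 4 UGG (Trp): third position 1-fold.
Codon 5 GUC (Val): third position 4-fold.
Codon 6 GCC (Ala): third position 4-fold.
Four-fold degenerate third positions: 5.

5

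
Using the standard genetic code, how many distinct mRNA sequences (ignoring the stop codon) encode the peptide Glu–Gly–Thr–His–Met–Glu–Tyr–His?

512

Glu: 2 codons.
Gly: 4 codons.
Thr: 4 codons.
His: 2 codons.
Met: 1 codon.
Glu: 2 codons.
Tyr: 2 codons.
His: 2 codons.
2 × 4 × 4 × 2 × 1 × 2 × 2 × 2 = 512.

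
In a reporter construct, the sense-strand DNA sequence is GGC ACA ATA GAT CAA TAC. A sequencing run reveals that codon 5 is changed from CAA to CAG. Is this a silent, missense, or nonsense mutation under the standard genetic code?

silent

Position 15 falls in codon 5: CAA → Gln.
After the substitution the codon is CAG → Gln.
Both encode Gln, so the change is synonymous.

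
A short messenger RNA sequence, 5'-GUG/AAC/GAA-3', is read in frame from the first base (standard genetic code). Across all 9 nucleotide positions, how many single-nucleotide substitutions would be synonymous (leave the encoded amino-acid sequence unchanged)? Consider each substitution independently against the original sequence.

Codon 1 (GUG, Val): 3 synonymous substitutions.
Codon 2 (AAC, Asn): 1 synonymous substitution.
Codon 3 (GAA, Glu): 1 synonymous substitution.
Total: 3 + 1 + 1 = 5.

5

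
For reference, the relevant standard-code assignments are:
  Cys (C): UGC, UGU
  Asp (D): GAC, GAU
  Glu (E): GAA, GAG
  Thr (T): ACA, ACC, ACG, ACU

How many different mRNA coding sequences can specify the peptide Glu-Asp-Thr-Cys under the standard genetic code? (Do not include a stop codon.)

Glu: 2 codons.
Asp: 2 codons.
Thr: 4 codons.
Cys: 2 codons.
2 × 2 × 4 × 2 = 32.

32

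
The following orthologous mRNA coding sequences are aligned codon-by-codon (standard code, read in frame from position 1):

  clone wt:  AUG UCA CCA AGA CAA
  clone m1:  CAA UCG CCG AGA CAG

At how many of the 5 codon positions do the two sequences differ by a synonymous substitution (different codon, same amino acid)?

Codon 1: AUG Met / CAA Gln — nonsynonymous.
Codon 2: UCA Ser / UCG Ser — synonymous.
Codon 3: CCA Pro / CCG Pro — synonymous.
Codon 4: AGA Arg / AGA Arg — identical.
Codon 5: CAA Gln / CAG Gln — synonymous.
Synonymous differences: 3.

3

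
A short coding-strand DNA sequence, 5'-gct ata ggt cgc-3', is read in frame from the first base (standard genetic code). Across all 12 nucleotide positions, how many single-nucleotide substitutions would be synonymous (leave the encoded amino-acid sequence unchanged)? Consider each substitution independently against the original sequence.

11

Codon 1 (GCT, Ala): 3 synonymous substitutions.
Codon 2 (ATA, Ile): 2 synonymous substitutions.
Codon 3 (GGT, Gly): 3 synonymous substitutions.
Codon 4 (CGC, Arg): 3 synonymous substitutions.
Total: 3 + 2 + 3 + 3 = 11.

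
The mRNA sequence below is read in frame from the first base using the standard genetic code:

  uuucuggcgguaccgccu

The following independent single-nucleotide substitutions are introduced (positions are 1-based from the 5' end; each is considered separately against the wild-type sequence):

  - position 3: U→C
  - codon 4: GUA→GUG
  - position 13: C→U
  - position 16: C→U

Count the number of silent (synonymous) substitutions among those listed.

Codon 1: UUU (Phe) → UUC (Phe) — synonymous.
Codon 4: GUA (Val) → GUG (Val) — synonymous.
Codon 5: CCG (Pro) → UCG (Ser) — missense.
Codon 6: CCU (Pro) → UCU (Ser) — missense.
Synonymous: 2 of 4.

2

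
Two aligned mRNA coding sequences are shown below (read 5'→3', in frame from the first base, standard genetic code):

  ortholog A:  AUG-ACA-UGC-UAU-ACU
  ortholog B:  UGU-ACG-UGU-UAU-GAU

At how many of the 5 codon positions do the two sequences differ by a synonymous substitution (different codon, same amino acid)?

Codon 1: AUG Met / UGU Cys — nonsynonymous.
Codon 2: ACA Thr / ACG Thr — synonymous.
Codon 3: UGC Cys / UGU Cys — synonymous.
Codon 4: UAU Tyr / UAU Tyr — identical.
Codon 5: ACU Thr / GAU Asp — nonsynonymous.
Synonymous differences: 2.

2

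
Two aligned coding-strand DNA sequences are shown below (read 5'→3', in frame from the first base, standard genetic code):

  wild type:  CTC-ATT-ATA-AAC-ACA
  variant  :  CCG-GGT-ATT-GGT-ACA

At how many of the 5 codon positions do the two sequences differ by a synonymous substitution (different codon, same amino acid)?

1

Codon 1: CTC Leu / CCG Pro — nonsynonymous.
Codon 2: ATT Ile / GGT Gly — nonsynonymous.
Codon 3: ATA Ile / ATT Ile — synonymous.
Codon 4: AAC Asn / GGT Gly — nonsynonymous.
Codon 5: ACA Thr / ACA Thr — identical.
Synonymous differences: 1.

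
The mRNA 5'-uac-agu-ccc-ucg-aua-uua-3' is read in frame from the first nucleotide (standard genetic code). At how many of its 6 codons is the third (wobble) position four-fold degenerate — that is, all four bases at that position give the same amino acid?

Codon 1 UAC (Tyr): third position 2-fold.
Codon 2 AGU (Ser): third position 2-fold.
Codon 3 CCC (Pro): third position 4-fold.
Codon 4 UCG (Ser): third position 4-fold.
Codon 5 AUA (Ile): third position 3-fold.
Codon 6 UUA (Leu): third position 2-fold.
Four-fold degenerate third positions: 2.

2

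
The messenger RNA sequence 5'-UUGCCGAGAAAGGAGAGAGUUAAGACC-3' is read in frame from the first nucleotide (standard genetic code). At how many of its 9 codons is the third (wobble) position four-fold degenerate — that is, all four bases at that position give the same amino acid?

Codon 1 UUG (Leu): third position 2-fold.
Codon 2 CCG (Pro): third position 4-fold.
Codon 3 AGA (Arg): third position 2-fold.
Codon 4 AAG (Lys): third position 2-fold.
Codon 5 GAG (Glu): third position 2-fold.
Codon 6 AGA (Arg): third position 2-fold.
Codon 7 GUU (Val): third position 4-fold.
Codon 8 AAG (Lys): third position 2-fold.
Codon 9 ACC (Thr): third position 4-fold.
Four-fold degenerate third positions: 3.

3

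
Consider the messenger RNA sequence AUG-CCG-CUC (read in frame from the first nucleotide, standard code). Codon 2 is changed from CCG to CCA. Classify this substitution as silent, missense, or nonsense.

silent

Position 6 falls in codon 2: CCG → Pro.
After the substitution the codon is CCA → Pro.
Both encode Pro, so the change is synonymous.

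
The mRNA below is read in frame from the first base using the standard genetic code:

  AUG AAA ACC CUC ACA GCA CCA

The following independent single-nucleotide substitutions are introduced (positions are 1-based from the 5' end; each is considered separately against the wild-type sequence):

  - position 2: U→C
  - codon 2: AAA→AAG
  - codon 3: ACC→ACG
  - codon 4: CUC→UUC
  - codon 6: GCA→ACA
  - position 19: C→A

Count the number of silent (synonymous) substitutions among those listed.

2

Codon 1: AUG (Met) → ACG (Thr) — missense.
Codon 2: AAA (Lys) → AAG (Lys) — synonymous.
Codon 3: ACC (Thr) → ACG (Thr) — synonymous.
Codon 4: CUC (Leu) → UUC (Phe) — missense.
Codon 6: GCA (Ala) → ACA (Thr) — missense.
Codon 7: CCA (Pro) → ACA (Thr) — missense.
Synonymous: 2 of 6.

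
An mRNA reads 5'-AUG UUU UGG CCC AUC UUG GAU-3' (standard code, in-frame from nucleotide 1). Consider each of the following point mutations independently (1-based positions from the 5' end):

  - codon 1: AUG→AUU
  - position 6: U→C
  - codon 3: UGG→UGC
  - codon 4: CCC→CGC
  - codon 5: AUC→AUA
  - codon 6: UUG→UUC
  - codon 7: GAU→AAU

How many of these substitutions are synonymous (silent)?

2

Codon 1: AUG (Met) → AUU (Ile) — missense.
Codon 2: UUU (Phe) → UUC (Phe) — synonymous.
Codon 3: UGG (Trp) → UGC (Cys) — missense.
Codon 4: CCC (Pro) → CGC (Arg) — missense.
Codon 5: AUC (Ile) → AUA (Ile) — synonymous.
Codon 6: UUG (Leu) → UUC (Phe) — missense.
Codon 7: GAU (Asp) → AAU (Asn) — missense.
Synonymous: 2 of 7.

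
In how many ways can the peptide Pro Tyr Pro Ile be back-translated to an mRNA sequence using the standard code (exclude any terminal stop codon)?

Pro: 4 codons.
Tyr: 2 codons.
Pro: 4 codons.
Ile: 3 codons.
4 × 2 × 4 × 3 = 96.

96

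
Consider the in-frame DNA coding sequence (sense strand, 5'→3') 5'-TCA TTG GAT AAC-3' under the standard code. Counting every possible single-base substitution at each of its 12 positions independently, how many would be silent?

7

Codon 1 (TCA, Ser): 3 synonymous substitutions.
Codon 2 (TTG, Leu): 2 synonymous substitutions.
Codon 3 (GAT, Asp): 1 synonymous substitution.
Codon 4 (AAC, Asn): 1 synonymous substitution.
Total: 3 + 2 + 1 + 1 = 7.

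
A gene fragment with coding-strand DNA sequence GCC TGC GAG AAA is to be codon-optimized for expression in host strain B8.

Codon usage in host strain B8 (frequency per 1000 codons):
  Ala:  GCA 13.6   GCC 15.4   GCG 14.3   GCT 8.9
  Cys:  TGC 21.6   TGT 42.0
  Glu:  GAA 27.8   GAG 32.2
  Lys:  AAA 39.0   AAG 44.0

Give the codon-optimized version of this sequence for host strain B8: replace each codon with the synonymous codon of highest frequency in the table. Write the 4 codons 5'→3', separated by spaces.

GCC TGT GAG AAG

Codon 1 (Ala): best is GCC at 15.4.
Codon 2 (Cys): best is TGT at 42.0.
Codon 3 (Glu): best is GAG at 32.2.
Codon 4 (Lys): best is AAG at 44.0.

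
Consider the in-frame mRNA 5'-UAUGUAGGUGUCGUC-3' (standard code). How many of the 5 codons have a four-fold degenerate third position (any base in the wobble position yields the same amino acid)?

Codon 1 UAU (Tyr): third position 2-fold.
Codon 2 GUA (Val): third position 4-fold.
Codon 3 GGU (Gly): third position 4-fold.
Codon 4 GUC (Val): third position 4-fold.
Codon 5 GUC (Val): third position 4-fold.
Four-fold degenerate third positions: 4.

4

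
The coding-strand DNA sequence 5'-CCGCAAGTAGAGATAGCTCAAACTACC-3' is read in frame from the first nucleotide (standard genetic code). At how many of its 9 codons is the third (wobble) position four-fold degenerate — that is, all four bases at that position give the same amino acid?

Codon 1 CCG (Pro): third position 4-fold.
Codon 2 CAA (Gln): third position 2-fold.
Codon 3 GTA (Val): third position 4-fold.
Codon 4 GAG (Glu): third position 2-fold.
Codon 5 ATA (Ile): third position 3-fold.
Codon 6 GCT (Ala): third position 4-fold.
Codon 7 CAA (Gln): third position 2-fold.
Codon 8 ACT (Thr): third position 4-fold.
Codon 9 ACC (Thr): third position 4-fold.
Four-fold degenerate third positions: 5.

5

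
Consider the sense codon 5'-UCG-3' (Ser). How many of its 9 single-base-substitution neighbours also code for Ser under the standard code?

Position 1: none → 0 synonymous.
Position 2: none → 0 synonymous.
Position 3: UCU, UCC, UCA → 3 synonymous.
Total: 0 + 0 + 3 = 3.

3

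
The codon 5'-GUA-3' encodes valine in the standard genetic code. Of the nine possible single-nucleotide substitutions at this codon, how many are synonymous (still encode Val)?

Position 1: none → 0 synonymous.
Position 2: none → 0 synonymous.
Position 3: GUU, GUC, GUG → 3 synonymous.
Total: 0 + 0 + 3 = 3.

3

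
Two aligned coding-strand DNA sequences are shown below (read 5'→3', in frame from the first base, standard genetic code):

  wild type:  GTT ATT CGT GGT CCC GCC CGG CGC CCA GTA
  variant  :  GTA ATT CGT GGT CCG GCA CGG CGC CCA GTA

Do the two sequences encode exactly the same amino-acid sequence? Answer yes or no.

Codon 1: GTT Val / GTA Val — synonymous.
Codon 2: ATT Ile / ATT Ile — identical.
Codon 3: CGT Arg / CGT Arg — identical.
Codon 4: GGT Gly / GGT Gly — identical.
Codon 5: CCC Pro / CCG Pro — synonymous.
Codon 6: GCC Ala / GCA Ala — synonymous.
Codon 7: CGG Arg / CGG Arg — identical.
Codon 8: CGC Arg / CGC Arg — identical.
Codon 9: CCA Pro / CCA Pro — identical.
Codon 10: GTA Val / GTA Val — identical.
Nonsynonymous differences: 0 → same protein.

yes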